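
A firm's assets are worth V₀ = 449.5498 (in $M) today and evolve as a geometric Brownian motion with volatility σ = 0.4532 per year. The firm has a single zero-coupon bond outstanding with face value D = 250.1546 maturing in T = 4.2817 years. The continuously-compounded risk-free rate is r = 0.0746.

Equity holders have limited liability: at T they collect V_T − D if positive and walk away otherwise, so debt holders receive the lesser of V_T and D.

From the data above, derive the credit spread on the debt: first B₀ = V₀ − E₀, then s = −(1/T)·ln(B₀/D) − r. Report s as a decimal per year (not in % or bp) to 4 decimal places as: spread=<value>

spread=0.0305

Work the structural quantities from V₀ = 449.5498 against face 250.1546:
d₁ = [ln(V₀/D) + (r + σ²/2)T] / (σ√T)
   = [ln(449.5498/250.1546) + (0.0746 + 0.5·0.4532²)·4.2817] / (0.4532·√4.2817)
   = [0.586168 + 0.759125] / 0.937774 = 1.434559
d₂ = d₁ − σ√T = 1.434559 − 0.937774 = 0.496786
N(d₁) = 0.924294,  N(d₂) = 0.690330,  e^(−rT) = 0.726574
E₀ = V₀·N(d₁) − D·e^(−rT)·N(d₂)
   = 449.5498·0.924294 − 250.1546·0.726574·0.690330 = 290.044523
B₀ = V₀ − E₀ = 449.5498 − 290.044523 = 159.505277
spread = −(1/T)·ln(B₀/D) − r = −(1/4.2817)·ln(159.505277/250.1546) − 0.0746 = 0.03049894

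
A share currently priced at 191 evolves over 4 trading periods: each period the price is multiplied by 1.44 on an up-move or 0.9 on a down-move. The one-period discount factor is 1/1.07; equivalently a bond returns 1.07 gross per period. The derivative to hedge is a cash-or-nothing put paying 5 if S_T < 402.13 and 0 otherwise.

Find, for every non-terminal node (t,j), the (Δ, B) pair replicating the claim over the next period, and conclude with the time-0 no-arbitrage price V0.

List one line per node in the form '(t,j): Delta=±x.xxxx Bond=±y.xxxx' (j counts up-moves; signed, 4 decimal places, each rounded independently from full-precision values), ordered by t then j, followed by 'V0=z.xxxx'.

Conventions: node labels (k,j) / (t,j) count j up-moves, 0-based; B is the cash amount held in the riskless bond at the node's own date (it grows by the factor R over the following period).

(0,0): Delta=-0.0081 Bond=4.9906
(1,0): Delta=-0.0047 Bond=4.7557
(1,1): Delta=-0.0127 Bond=6.6117
(2,0): Delta=0.0000 Bond=4.3672
(2,1): Delta=-0.0110 Bond=6.6586
(2,2): Delta=-0.0150 Bond=7.9796
(3,0): Delta=0.0000 Bond=4.6729
(3,1): Delta=0.0000 Bond=4.6729
(3,2): Delta=-0.0260 Bond=12.4611
(3,3): Delta=0.0000 Bond=0.0000
V0=3.4508

Risk-neutral probability p* = (R−d)/(u−d) = (1.07−0.9)/(1.44−0.9) = 0.3148.
Terminal payoffs: V(4,0)=5.0000, V(4,1)=5.0000, V(4,2)=5.0000, V(4,3)=0.0000, V(4,4)=0.0000
Node (3,0) S=139.2390: V=(p*·5.0000+(1−p*)·5.0000)/1.07=4.6729; Δ=(5.0000−5.0000)/(200.5042−125.3151)=0.0000; B=V−Δ·S=4.6729
Node (3,1) S=222.7824: V=(p*·5.0000+(1−p*)·5.0000)/1.07=4.6729; Δ=(5.0000−5.0000)/(320.8067−200.5042)=0.0000; B=V−Δ·S=4.6729
Node (3,2) S=356.4518: V=(p*·0.0000+(1−p*)·5.0000)/1.07=3.2018; Δ=(0.0000−5.0000)/(513.2906−320.8067)=-0.0260; B=V−Δ·S=12.4611
Node (3,3) S=570.3229: V=(p*·0.0000+(1−p*)·0.0000)/1.07=0.0000; Δ=(0.0000−0.0000)/(821.2650−513.2906)=0.0000; B=V−Δ·S=0.0000
Node (2,0) S=154.7100: V=(p*·4.6729+(1−p*)·4.6729)/1.07=4.3672; Δ=(4.6729−4.6729)/(222.7824−139.2390)=0.0000; B=V−Δ·S=4.3672
Node (2,1) S=247.5360: V=(p*·3.2018+(1−p*)·4.6729)/1.07=3.9344; Δ=(3.2018−4.6729)/(356.4518−222.7824)=-0.0110; B=V−Δ·S=6.6586
Node (2,2) S=396.0576: V=(p*·0.0000+(1−p*)·3.2018)/1.07=2.0503; Δ=(0.0000−3.2018)/(570.3229−356.4518)=-0.0150; B=V−Δ·S=7.9796
Node (1,0) S=171.9000: V=(p*·3.9344+(1−p*)·4.3672)/1.07=3.9541; Δ=(3.9344−4.3672)/(247.5360−154.7100)=-0.0047; B=V−Δ·S=4.7557
Node (1,1) S=275.0400: V=(p*·2.0503+(1−p*)·3.9344)/1.07=3.1227; Δ=(2.0503−3.9344)/(396.0576−247.5360)=-0.0127; B=V−Δ·S=6.6117
Node (0,0) S=191.0000: V=(p*·3.1227+(1−p*)·3.9541)/1.07=3.4508; Δ=(3.1227−3.9541)/(275.0400−171.9000)=-0.0081; B=V−Δ·S=4.9906
Verification: the root portfolio costs Δ(0,0)·S0 + B(0,0) = 3.4508, matching V0.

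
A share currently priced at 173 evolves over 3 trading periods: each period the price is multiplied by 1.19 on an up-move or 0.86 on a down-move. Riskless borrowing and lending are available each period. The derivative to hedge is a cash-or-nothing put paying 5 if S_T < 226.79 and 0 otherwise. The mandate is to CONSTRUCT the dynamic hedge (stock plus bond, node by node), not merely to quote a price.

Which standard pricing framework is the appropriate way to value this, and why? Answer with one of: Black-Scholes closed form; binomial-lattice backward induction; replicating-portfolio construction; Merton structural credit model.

Key observation: the task asks for the hedge itself — share and bond holdings at every node of the 3-period tree on spot 173 with factors 1.19/0.86 — which is exactly what the replicating-portfolio construction produces.

framework: replicating-portfolio construction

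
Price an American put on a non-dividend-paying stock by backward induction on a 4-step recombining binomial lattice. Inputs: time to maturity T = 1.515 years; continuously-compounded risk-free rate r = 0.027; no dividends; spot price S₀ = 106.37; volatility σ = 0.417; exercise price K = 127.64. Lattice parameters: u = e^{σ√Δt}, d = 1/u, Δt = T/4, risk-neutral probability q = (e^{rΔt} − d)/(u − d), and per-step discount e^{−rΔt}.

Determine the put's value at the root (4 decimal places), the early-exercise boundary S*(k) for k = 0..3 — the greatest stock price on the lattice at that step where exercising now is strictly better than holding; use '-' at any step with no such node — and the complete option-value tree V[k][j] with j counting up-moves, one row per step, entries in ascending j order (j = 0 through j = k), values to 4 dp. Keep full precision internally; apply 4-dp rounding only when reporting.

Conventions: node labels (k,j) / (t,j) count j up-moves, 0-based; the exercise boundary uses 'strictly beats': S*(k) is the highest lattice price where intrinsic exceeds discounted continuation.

Δt=0.37875, u=1.29257, d=0.77365, q=0.45600, disc=e^(-rΔt)=0.98983
k=4 terminal: V=max(K-S,0) → 89.5332 63.9736 21.2700 0.0000 0.0000
k=3: j=0 S=49.2557 intr=78.3843 cont=77.0857 V=78.3843[EX]; j=1 S=82.2934 intr=45.3466 cont=44.0480 V=45.3466[EX]; j=2 S=137.4907 intr=0.0000 cont=11.4532 V=11.4532[hold]; j=3 S=229.7111 intr=0.0000 cont=0.0000 V=0.0000[hold]  S*(3)=82.2934
k=2: j=0 S=63.6664 intr=63.9736 cont=62.6749 V=63.9736[EX]; j=1 S=106.3700 intr=21.2700 cont=29.5871 V=29.5871[hold]; j=2 S=177.7165 intr=0.0000 cont=6.1671 V=6.1671[hold]  S*(2)=63.6664
k=1: j=0 S=82.2934 intr=45.3466 cont=47.8020 V=47.8020[hold]; j=1 S=137.4907 intr=0.0000 cont=18.7152 V=18.7152[hold]  S*(1)=-
k=0: j=0 S=106.3700 intr=21.2700 cont=34.1871 V=34.1871[hold]  S*(0)=-

price = 34.1871
boundary = - - 63.6664 82.2934
tree:
34.1871
47.8020 18.7152
63.9736 29.5871 6.1671
78.3843 45.3466 11.4532 0.0000
89.5332 63.9736 21.2700 0.0000 0.0000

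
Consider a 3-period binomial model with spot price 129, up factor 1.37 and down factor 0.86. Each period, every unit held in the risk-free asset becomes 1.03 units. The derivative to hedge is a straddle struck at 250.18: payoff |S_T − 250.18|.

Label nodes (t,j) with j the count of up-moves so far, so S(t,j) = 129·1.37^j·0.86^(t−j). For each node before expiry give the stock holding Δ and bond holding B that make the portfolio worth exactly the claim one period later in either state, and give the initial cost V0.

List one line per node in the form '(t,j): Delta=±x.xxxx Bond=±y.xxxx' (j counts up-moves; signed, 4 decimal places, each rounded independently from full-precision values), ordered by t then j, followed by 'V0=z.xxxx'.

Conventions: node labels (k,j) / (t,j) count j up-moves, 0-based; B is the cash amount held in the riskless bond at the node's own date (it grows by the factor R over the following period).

Risk-neutral probability p* = (R−d)/(u−d) = (1.03−0.86)/(1.37−0.86) = 0.3333.
Payoffs at expiry: V(3,0)=168.1288, V(3,1)=119.4705, V(3,2)=41.9567, V(3,3)=81.5245
(2,0): S=95.4084. Δ = (V_up−V_dn)/(S_up−S_dn) = (119.4705−168.1288)/(130.7095−82.0512) = -1.0000. V = [p*·119.4705 + (1−p*)·168.1288]/1.03 = 147.4848. B = V − Δ·S = 242.8932.
(2,1): S=151.9878. Δ = (V_up−V_dn)/(S_up−S_dn) = (41.9567−119.4705)/(208.2233−130.7095) = -1.0000. V = [p*·41.9567 + (1−p*)·119.4705]/1.03 = 90.9054. B = V − Δ·S = 242.8932.
(2,2): S=242.1201. Δ = (V_up−V_dn)/(S_up−S_dn) = (81.5245−41.9567)/(331.7045−208.2233) = 0.3204. V = [p*·81.5245 + (1−p*)·41.9567]/1.03 = 53.5398. B = V − Δ·S = -24.0442.
(1,0): S=110.9400. Δ = (V_up−V_dn)/(S_up−S_dn) = (90.9054−147.4848)/(151.9878−95.4084) = -1.0000. V = [p*·90.9054 + (1−p*)·147.4848]/1.03 = 124.8786. B = V − Δ·S = 235.8186.
(1,1): S=176.7300. Δ = (V_up−V_dn)/(S_up−S_dn) = (53.5398−90.9054)/(242.1201−151.9878) = -0.4146. V = [p*·53.5398 + (1−p*)·90.9054]/1.03 = 76.1652. B = V − Δ·S = 149.4311.
(0,0): S=129.0000. Δ = (V_up−V_dn)/(S_up−S_dn) = (76.1652−124.8786)/(176.7300−110.9400) = -0.7404. V = [p*·76.1652 + (1−p*)·124.8786]/1.03 = 105.4765. B = V − Δ·S = 200.9930.
Check: Δ(0,0)·S0 + B(0,0) = 105.4765 = V0.

(0,0): Delta=-0.7404 Bond=200.9930
(1,0): Delta=-1.0000 Bond=235.8186
(1,1): Delta=-0.4146 Bond=149.4311
(2,0): Delta=-1.0000 Bond=242.8932
(2,1): Delta=-1.0000 Bond=242.8932
(2,2): Delta=0.3204 Bond=-24.0442
V0=105.4765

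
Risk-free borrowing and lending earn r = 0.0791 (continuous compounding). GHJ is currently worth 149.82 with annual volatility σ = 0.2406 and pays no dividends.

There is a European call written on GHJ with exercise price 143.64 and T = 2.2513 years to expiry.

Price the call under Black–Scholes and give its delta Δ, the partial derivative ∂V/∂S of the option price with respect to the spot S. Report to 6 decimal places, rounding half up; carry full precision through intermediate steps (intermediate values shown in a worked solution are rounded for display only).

σ√T = 0.2406·√2.2513 = 0.361004
d₁ = (ln(S/K) + (r+σ²/2)T) / (σ√T) = (ln(149.82/143.64) + (0.0791+0.2406²/2)·2.2513) / 0.361004 = (0.042124 + 0.243240) / 0.361004 = 0.790473
d₂ = d₁ − σ√T = 0.790473 − 0.361004 = 0.429469
e^{−rT} = 0.836877
N(d₁) = 0.785374,  N(d₂) = 0.666209
Call price V = S·N(d₁) − K·e^{−rT}·N(d₂) = 117.664783 − 80.084365 = 37.580418
Δ = N(d₁) = 0.785374

price = 37.580418
Δ = 0.785374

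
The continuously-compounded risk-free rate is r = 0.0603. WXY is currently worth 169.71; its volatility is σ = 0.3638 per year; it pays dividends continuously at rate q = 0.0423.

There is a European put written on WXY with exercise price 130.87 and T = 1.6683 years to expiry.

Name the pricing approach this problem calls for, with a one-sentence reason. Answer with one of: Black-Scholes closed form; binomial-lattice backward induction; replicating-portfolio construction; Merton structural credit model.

framework: Black-Scholes closed form

Key observation: the strike-130.87 put on WXY is European-exercise on a continuously-modelled lognormal underlying, so its value is a single closed-form evaluation.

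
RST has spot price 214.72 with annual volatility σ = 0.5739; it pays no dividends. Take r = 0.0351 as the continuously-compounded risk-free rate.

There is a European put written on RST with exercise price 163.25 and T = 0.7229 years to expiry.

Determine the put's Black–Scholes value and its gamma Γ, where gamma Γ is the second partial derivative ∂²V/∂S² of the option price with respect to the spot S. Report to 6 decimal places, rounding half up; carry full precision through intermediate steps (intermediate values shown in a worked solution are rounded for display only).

price = 14.642585
Γ = 0.002636

σ√T = 0.5739·√0.7229 = 0.487950
d₁ = (ln(S/K) + (r+σ²/2)T) / (σ√T) = (ln(214.72/163.25) + (0.0351+0.5739²/2)·0.7229) / 0.487950 = (0.274052 + 0.144421) / 0.487950 = 0.857615
d₂ = d₁ − σ√T = 0.857615 − 0.487950 = 0.369665
e^{−rT} = 0.974945
N(−d₁) = 0.195552,  N(−d₂) = 0.355816
Put price V = K·e^{−rT}·N(−d₂) − S·N(−d₁) = 56.631599 − 41.989014 = 14.642585
φ(d₁) = (1/√(2π))·e^{−d₁²/2} = 0.276183
Γ = φ(d₁) / (S·σ·√T) = 0.002636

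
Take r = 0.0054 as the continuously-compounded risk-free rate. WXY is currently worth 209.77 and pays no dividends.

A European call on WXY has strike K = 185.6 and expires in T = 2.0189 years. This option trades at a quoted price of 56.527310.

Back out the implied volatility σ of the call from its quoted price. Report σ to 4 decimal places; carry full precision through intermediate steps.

sigma = 0.3833

At σ = 0.3833 the Black–Scholes value reproduces the quote:
σ√T = 0.3833·√2.0189 = 0.544623
d₁ = (ln(S/K) + (r+σ²/2)T) / (σ√T) = (ln(209.77/185.6) + (0.0054+0.3833²/2)·2.0189) / 0.544623 = (0.122418 + 0.159209) / 0.544623 = 0.517105
d₂ = d₁ − σ√T = 0.517105 − 0.544623 = -0.027519
e^{−rT} = 0.989157
N(d₁) = 0.697458,  N(d₂) = 0.489023
V = S·N(d₁) − K·e^{−rT}·N(d₂) = 146.305853 − 89.778543 = 56.527310 (equal to the quote); since ∂V/∂σ > 0 for all σ, the implied volatility is unique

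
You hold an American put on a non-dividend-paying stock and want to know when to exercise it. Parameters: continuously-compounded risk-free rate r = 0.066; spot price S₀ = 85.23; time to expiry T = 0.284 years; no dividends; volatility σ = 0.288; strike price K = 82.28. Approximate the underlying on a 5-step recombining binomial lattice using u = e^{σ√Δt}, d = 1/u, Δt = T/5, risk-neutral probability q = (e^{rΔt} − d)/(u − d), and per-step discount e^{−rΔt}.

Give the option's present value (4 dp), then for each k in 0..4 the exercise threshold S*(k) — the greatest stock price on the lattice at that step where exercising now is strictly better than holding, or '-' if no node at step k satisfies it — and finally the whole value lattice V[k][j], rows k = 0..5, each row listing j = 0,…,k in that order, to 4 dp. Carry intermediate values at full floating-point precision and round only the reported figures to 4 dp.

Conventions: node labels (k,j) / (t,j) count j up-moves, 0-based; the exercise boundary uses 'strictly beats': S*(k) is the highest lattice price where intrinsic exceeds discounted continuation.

price = 3.4017
boundary = - - - 69.3689 74.2975
tree:
3.4017
5.5058 1.4067
8.6212 2.5554 0.3142
12.9111 4.5660 0.6438 0.0000
17.5127 7.9825 1.3194 0.0000 0.0000
21.8091 12.9111 2.7038 0.0000 0.0000 0.0000

Δt=0.05680, u=1.07105, d=0.93366, q=0.51019, disc=e^(-rΔt)=0.99626
k=5 terminal: V=max(K-S,0) → 21.8091 12.9111 2.7038 0.0000 0.0000 0.0000
k=4: j=0 S=64.7673 intr=17.5127 cont=17.2049 V=17.5127[EX]; j=1 S=74.2975 intr=7.9825 cont=7.6747 V=7.9825[EX]; j=2 S=85.2300 intr=0.0000 cont=1.3194 V=1.3194[hold]; j=3 S=97.7712 intr=0.0000 cont=0.0000 V=0.0000[hold]; j=4 S=112.1578 intr=0.0000 cont=0.0000 V=0.0000[hold]  S*(4)=74.2975
k=3: j=0 S=69.3689 intr=12.9111 cont=12.6032 V=12.9111[EX]; j=1 S=79.5762 intr=2.7038 cont=4.5660 V=4.5660[hold]; j=2 S=91.2855 intr=0.0000 cont=0.6438 V=0.6438[hold]; j=3 S=104.7177 intr=0.0000 cont=0.0000 V=0.0000[hold]  S*(3)=69.3689
k=2: j=0 S=74.2975 intr=7.9825 cont=8.6212 V=8.6212[hold]; j=1 S=85.2300 intr=0.0000 cont=2.5554 V=2.5554[hold]; j=2 S=97.7712 intr=0.0000 cont=0.3142 V=0.3142[hold]  S*(2)=-
k=1: j=0 S=79.5762 intr=2.7038 cont=5.5058 V=5.5058[hold]; j=1 S=91.2855 intr=0.0000 cont=1.4067 V=1.4067[hold]  S*(1)=-
k=0: j=0 S=85.2300 intr=0.0000 cont=3.4017 V=3.4017[hold]  S*(0)=-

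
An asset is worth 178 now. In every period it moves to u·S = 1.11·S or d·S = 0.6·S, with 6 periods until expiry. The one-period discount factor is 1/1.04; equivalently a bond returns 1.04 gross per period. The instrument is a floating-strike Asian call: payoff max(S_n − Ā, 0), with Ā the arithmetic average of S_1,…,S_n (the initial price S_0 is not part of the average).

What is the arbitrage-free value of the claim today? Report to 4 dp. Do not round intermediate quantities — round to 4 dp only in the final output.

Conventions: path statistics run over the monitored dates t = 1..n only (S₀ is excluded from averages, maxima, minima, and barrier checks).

With p* = (R−d)/(u−d) = 0.8627, sum probability × payoff across the paths and divide by R^6.
Enumerate all 2^6 = 64 price paths (U = up ×1.11, D = down ×0.6); each path with k up-moves has probability p*^k·(1−p*)^(6−k).
DDDDDD: Ā=42.4238, payoff=0.0000, prob=0.000007
UDDDDD: Ā=78.4840, payoff=0.0000, prob=0.000042
DUDDDD: Ā=63.3540, payoff=0.0000, prob=0.000042
UUDDDD: Ā=117.2050, payoff=0.0000, prob=0.000264
DDUDDD: Ā=54.2760, payoff=0.0000, prob=0.000042
UDUDDD: Ā=100.4107, payoff=0.0000, prob=0.000264
DUUDDD: Ā=85.2807, payoff=0.0000, prob=0.000264
UUUDDD: Ā=157.7693, payoff=0.0000, prob=0.001660
DDDUDD: Ā=48.8292, payoff=0.0000, prob=0.000042
UDDUDD: Ā=90.3341, payoff=0.0000, prob=0.000264
DUDUDD: Ā=75.2041, payoff=0.0000, prob=0.000264
UUDUDD: Ā=139.1276, payoff=0.0000, prob=0.001660
DDUUDD: Ā=66.1261, payoff=0.0000, prob=0.000264
UDUUDD: Ā=122.3333, payoff=0.0000, prob=0.001660
DUUUDD: Ā=107.2033, payoff=0.0000, prob=0.001660
UUUUDD: Ā=198.3261, payoff=0.0000, prob=0.010437
DDDDUD: Ā=45.5612, payoff=0.0000, prob=0.000042
UDDDUD: Ā=84.2882, payoff=0.0000, prob=0.000264
DUDDUD: Ā=69.1582, payoff=0.0000, prob=0.000264
UUDDUD: Ā=127.9426, payoff=0.0000, prob=0.001660
DDUDUD: Ā=60.0802, payoff=0.0000, prob=0.000264
UDUDUD: Ā=111.1483, payoff=0.0000, prob=0.001660
DUUDUD: Ā=96.0183, payoff=0.0000, prob=0.001660
UUUDUD: Ā=177.6338, payoff=0.0000, prob=0.010437
DDDUUD: Ā=54.6334, payoff=0.0000, prob=0.000264
UDDUUD: Ā=101.0717, payoff=0.0000, prob=0.001660
DUDUUD: Ā=85.9417, payoff=0.0000, prob=0.001660
UUDUUD: Ā=158.9922, payoff=0.0000, prob=0.010437
DDUUUD: Ā=76.8637, payoff=0.0000, prob=0.001660
UDUUUD: Ā=142.1979, payoff=0.0000, prob=0.010437
DUUUUD: Ā=127.0679, payoff=0.0000, prob=0.010437
UUUUUD: Ā=235.0755, payoff=0.0000, prob=0.065606
DDDDDU: Ā=43.6003, payoff=0.0000, prob=0.000042
UDDDDU: Ā=80.6606, payoff=0.0000, prob=0.000264
DUDDDU: Ā=65.5306, payoff=0.0000, prob=0.000264
UUDDDU: Ā=121.2316, payoff=0.0000, prob=0.001660
DDUDDU: Ā=56.4526, payoff=0.0000, prob=0.000264
UDUDDU: Ā=104.4373, payoff=0.0000, prob=0.001660
DUUDDU: Ā=89.3073, payoff=0.0000, prob=0.001660
UUUDDU: Ā=165.2185, payoff=0.0000, prob=0.010437
DDDUDU: Ā=51.0058, payoff=0.0000, prob=0.000264
UDDUDU: Ā=94.3607, payoff=0.0000, prob=0.001660
DUDUDU: Ā=79.2307, payoff=0.0000, prob=0.001660
UUDUDU: Ā=146.5768, payoff=0.0000, prob=0.010437
DDUUDU: Ā=70.1527, payoff=0.0000, prob=0.001660
UDUUDU: Ā=129.7825, payoff=0.0000, prob=0.010437
DUUUDU: Ā=114.6525, payoff=0.0000, prob=0.010437
UUUUDU: Ā=212.1071, payoff=0.0000, prob=0.065606
DDDDUU: Ā=47.7377, payoff=0.0000, prob=0.000264
UDDDUU: Ā=88.3148, payoff=0.0000, prob=0.001660
DUDDUU: Ā=73.1848, payoff=0.0000, prob=0.001660
UUDDUU: Ā=135.3918, payoff=0.0000, prob=0.010437
DDUDUU: Ā=64.1068, payoff=0.0000, prob=0.001660
UDUDUU: Ā=118.5975, payoff=0.0000, prob=0.010437
DUUDUU: Ā=103.4675, payoff=0.0000, prob=0.010437
UUUDUU: Ā=191.4149, payoff=0.0000, prob=0.065606
DDDUUU: Ā=58.6600, payoff=0.0000, prob=0.001660
UDDUUU: Ā=108.5209, payoff=0.0000, prob=0.010437
DUDUUU: Ā=93.3909, payoff=3.8870, prob=0.010437
UUDUUU: Ā=172.7732, payoff=7.1910, prob=0.065606
DDUUUU: Ā=84.3129, payoff=12.9650, prob=0.010437
UDUUUU: Ā=155.9789, payoff=23.9853, prob=0.065606
DUUUUU: Ā=140.8489, payoff=39.1153, prob=0.065606
UUUUUU: Ā=260.5705, payoff=72.3633, prob=0.412378
Price = Σ prob·payoff / R^6 = 34.628418 / 1.265319 = 27.3673

price = 27.3673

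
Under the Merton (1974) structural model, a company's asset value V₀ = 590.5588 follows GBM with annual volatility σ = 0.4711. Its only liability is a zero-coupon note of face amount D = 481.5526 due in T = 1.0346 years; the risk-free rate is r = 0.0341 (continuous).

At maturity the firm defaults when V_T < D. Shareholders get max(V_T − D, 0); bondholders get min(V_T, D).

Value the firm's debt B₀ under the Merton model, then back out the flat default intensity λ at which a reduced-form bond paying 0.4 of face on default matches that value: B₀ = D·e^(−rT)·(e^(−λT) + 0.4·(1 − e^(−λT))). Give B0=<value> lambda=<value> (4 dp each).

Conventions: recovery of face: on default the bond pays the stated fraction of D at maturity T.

B0=415.8783 lambda=0.1867

Apply the equity-as-call identities (strike 481.5526, horizon 1.0346 years):
d₁ = [ln(V₀/D) + (r + σ²/2)T] / (σ√T)
   = [ln(590.5588/481.5526) + (0.0341 + 0.5·0.4711²)·1.0346] / (0.4711·√1.0346)
   = [0.204054 + 0.150087] / 0.479181 = 0.739055
d₂ = d₁ − σ√T = 0.739055 − 0.479181 = 0.259874
N(d₁) = 0.770063,  N(d₂) = 0.602519,  e^(−rT) = 0.965335
E₀ = V₀·N(d₁) − D·e^(−rT)·N(d₂)
   = 590.5588·0.770063 − 481.5526·0.965335·0.602519 = 174.680518
B₀ = V₀ − E₀ = 590.5588 − 174.680518 = 415.878282
e^(−λT) = (B₀·e^(rT)/D − 0.4)/(1 − 0.4) = (415.8783·1.035910/481.5526 − 0.4)/0.6 = 0.82438649
λ = −ln(0.82438649)/1.0346 = 0.186657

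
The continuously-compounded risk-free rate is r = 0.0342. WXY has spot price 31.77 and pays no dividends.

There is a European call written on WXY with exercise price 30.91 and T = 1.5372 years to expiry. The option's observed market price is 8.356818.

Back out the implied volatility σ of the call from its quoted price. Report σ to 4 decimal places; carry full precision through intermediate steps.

sigma = 0.4748

At σ = 0.4748 the Black–Scholes value reproduces the quote:
σ√T = 0.4748·√1.5372 = 0.588675
d₁ = (ln(S/K) + (r+σ²/2)T) / (σ√T) = (ln(31.77/30.91) + (0.0342+0.4748²/2)·1.5372) / 0.588675 = (0.027443 + 0.225842) / 0.588675 = 0.430261
d₂ = d₁ − σ√T = 0.430261 − 0.588675 = -0.158414
e^{−rT} = 0.948786
N(d₁) = 0.666497,  N(d₂) = 0.437065
V = S·N(d₁) − K·e^{−rT}·N(d₂) = 21.174618 − 12.817800 = 8.356818 (equal to the quote); since ∂V/∂σ > 0 for all σ, the implied volatility is unique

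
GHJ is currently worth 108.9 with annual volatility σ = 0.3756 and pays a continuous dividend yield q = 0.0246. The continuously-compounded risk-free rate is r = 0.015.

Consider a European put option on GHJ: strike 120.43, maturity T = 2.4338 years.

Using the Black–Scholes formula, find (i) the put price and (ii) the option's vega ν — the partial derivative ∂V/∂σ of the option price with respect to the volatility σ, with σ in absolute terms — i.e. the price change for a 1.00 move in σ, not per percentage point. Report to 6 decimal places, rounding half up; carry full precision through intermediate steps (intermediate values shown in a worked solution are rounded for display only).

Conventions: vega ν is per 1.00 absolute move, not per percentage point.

σ√T = 0.3756·√2.4338 = 0.585960
d₁ = (ln(S/K) + (r−q+σ²/2)T) / (σ√T) = (ln(108.9/120.43) + (0.015−0.0246+0.3756²/2)·2.4338) / 0.585960 = (-0.100639 + 0.148310) / 0.585960 = 0.081356
d₂ = d₁ − σ√T = 0.081356 − 0.585960 = -0.504604
e^{−rT} = 0.964151
e^{−qT} = 0.941886
N(−d₁) = 0.467579,  N(−d₂) = 0.693081
Put price V = K·e^{−rT}·N(−d₂) − S·e^{−qT}·N(−d₁) = 80.475592 − 47.960239 = 32.515352
φ(d₁) = (1/√(2π))·e^{−d₁²/2} = 0.397624
ν = S·e^{−qT}·φ(d₁)·√T = 63.626975

price = 32.515352
ν = 63.626975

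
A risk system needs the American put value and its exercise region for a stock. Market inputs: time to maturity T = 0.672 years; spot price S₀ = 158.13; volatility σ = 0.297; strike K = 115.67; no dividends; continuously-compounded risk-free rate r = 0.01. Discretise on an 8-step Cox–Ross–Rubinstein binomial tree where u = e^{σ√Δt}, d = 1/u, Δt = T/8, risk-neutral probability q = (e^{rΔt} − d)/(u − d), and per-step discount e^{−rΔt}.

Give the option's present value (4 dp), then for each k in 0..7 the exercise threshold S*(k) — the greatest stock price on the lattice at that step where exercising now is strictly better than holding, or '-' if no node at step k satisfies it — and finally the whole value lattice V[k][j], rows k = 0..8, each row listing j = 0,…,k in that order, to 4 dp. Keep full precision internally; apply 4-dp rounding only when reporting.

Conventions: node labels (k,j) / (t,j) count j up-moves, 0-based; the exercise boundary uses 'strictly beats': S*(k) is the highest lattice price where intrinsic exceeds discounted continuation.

Δt=0.08400  u=1.08989  d=0.91752  q=0.48337  discount=0.99916
step 8 (expiry): payoffs max(K−S,0) = 36.2471 21.3263 3.6024 0.0000 0.0000 0.0000 0.0000 0.0000 0.0000
step 7: (k=7,j=0): S=86.5624, K−S=29.1076, hold=29.0104 ⇒ V=29.1076 exercise | (k=7,j=1): S=102.8245, K−S=12.8455, hold=12.7484 ⇒ V=12.8455 exercise | (k=7,j=2): S=122.1416, K−S=0.0000, hold=1.8595 ⇒ V=1.8595 continue | (k=7,j=3): S=145.0877, K−S=0.0000, hold=0.0000 ⇒ V=0.0000 continue | (k=7,j=4): S=172.3447, K−S=0.0000, hold=0.0000 ⇒ V=0.0000 continue | (k=7,j=5): S=204.7222, K−S=0.0000, hold=0.0000 ⇒ V=0.0000 continue | (k=7,j=6): S=243.1823, K−S=0.0000, hold=0.0000 ⇒ V=0.0000 continue | (k=7,j=7): S=288.8677, K−S=0.0000, hold=0.0000 ⇒ V=0.0000 continue  boundary S*=102.8245
step 6: (k=6,j=0): S=94.3437, K−S=21.3263, hold=21.2291 ⇒ V=21.3263 exercise | (k=6,j=1): S=112.0676, K−S=3.6024, hold=7.5289 ⇒ V=7.5289 continue | (k=6,j=2): S=133.1212, K−S=0.0000, hold=0.9599 ⇒ V=0.9599 continue | (k=6,j=3): S=158.1300, K−S=0.0000, hold=0.0000 ⇒ V=0.0000 continue | (k=6,j=4): S=187.8371, K−S=0.0000, hold=0.0000 ⇒ V=0.0000 continue | (k=6,j=5): S=223.1251, K−S=0.0000, hold=0.0000 ⇒ V=0.0000 continue | (k=6,j=6): S=265.0425, K−S=0.0000, hold=0.0000 ⇒ V=0.0000 continue  boundary S*=94.3437
step 5: (k=5,j=0): S=102.8245, K−S=12.8455, hold=14.6447 ⇒ V=14.6447 continue | (k=5,j=1): S=122.1416, K−S=0.0000, hold=4.3500 ⇒ V=4.3500 continue | (k=5,j=2): S=145.0877, K−S=0.0000, hold=0.4955 ⇒ V=0.4955 continue | (k=5,j=3): S=172.3447, K−S=0.0000, hold=0.0000 ⇒ V=0.0000 continue | (k=5,j=4): S=204.7222, K−S=0.0000, hold=0.0000 ⇒ V=0.0000 continue | (k=5,j=5): S=243.1823, K−S=0.0000, hold=0.0000 ⇒ V=0.0000 continue  boundary S*=-
step 4: (k=4,j=0): S=112.0676, K−S=3.6024, hold=9.6605 ⇒ V=9.6605 continue | (k=4,j=1): S=133.1212, K−S=0.0000, hold=2.4848 ⇒ V=2.4848 continue | (k=4,j=2): S=158.1300, K−S=0.0000, hold=0.2558 ⇒ V=0.2558 continue | (k=4,j=3): S=187.8371, K−S=0.0000, hold=0.0000 ⇒ V=0.0000 continue | (k=4,j=4): S=223.1251, K−S=0.0000, hold=0.0000 ⇒ V=0.0000 continue  boundary S*=-
step 3: (k=3,j=0): S=122.1416, K−S=0.0000, hold=6.1868 ⇒ V=6.1868 continue | (k=3,j=1): S=145.0877, K−S=0.0000, hold=1.4062 ⇒ V=1.4062 continue | (k=3,j=2): S=172.3447, K−S=0.0000, hold=0.1320 ⇒ V=0.1320 continue | (k=3,j=3): S=204.7222, K−S=0.0000, hold=0.0000 ⇒ V=0.0000 continue  boundary S*=-
step 2: (k=2,j=0): S=133.1212, K−S=0.0000, hold=3.8727 ⇒ V=3.8727 continue | (k=2,j=1): S=158.1300, K−S=0.0000, hold=0.7896 ⇒ V=0.7896 continue | (k=2,j=2): S=187.8371, K−S=0.0000, hold=0.0682 ⇒ V=0.0682 continue  boundary S*=-
step 1: (k=1,j=0): S=145.0877, K−S=0.0000, hold=2.3804 ⇒ V=2.3804 continue | (k=1,j=1): S=172.3447, K−S=0.0000, hold=0.4405 ⇒ V=0.4405 continue  boundary S*=-
step 0: (k=0,j=0): S=158.1300, K−S=0.0000, hold=1.4415 ⇒ V=1.4415 continue  boundary S*=-

price = 1.4415
boundary = - - - - - - 94.3437 102.8245
tree:
1.4415
2.3804 0.4405
3.8727 0.7896 0.0682
6.1868 1.4062 0.1320 0.0000
9.6605 2.4848 0.2558 0.0000 0.0000
14.6447 4.3500 0.4955 0.0000 0.0000 0.0000
21.3263 7.5289 0.9599 0.0000 0.0000 0.0000 0.0000
29.1076 12.8455 1.8595 0.0000 0.0000 0.0000 0.0000 0.0000
36.2471 21.3263 3.6024 0.0000 0.0000 0.0000 0.0000 0.0000 0.0000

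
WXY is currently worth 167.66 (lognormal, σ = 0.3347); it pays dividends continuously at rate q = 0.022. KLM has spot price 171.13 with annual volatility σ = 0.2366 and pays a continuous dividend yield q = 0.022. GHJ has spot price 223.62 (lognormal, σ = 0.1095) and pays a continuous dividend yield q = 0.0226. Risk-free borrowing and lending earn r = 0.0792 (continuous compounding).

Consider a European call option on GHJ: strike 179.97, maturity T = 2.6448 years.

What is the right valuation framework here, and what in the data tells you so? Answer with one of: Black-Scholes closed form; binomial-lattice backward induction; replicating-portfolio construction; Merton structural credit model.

Key observation: with GHJ following a GBM at constant σ and r, the European call struck at 179.97 prices in closed form — nothing here needs a stepwise model or a balance sheet.

framework: Black-Scholes closed form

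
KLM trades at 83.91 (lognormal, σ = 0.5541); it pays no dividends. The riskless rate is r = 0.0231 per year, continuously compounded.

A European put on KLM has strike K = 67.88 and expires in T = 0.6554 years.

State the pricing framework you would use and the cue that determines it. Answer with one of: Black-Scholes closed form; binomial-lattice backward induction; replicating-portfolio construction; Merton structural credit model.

Key observation: everything needed for the exact continuous-time valuation of the European put on KLM (strike 67.88) is given, and no feature rules the closed form out.

framework: Black-Scholes closed form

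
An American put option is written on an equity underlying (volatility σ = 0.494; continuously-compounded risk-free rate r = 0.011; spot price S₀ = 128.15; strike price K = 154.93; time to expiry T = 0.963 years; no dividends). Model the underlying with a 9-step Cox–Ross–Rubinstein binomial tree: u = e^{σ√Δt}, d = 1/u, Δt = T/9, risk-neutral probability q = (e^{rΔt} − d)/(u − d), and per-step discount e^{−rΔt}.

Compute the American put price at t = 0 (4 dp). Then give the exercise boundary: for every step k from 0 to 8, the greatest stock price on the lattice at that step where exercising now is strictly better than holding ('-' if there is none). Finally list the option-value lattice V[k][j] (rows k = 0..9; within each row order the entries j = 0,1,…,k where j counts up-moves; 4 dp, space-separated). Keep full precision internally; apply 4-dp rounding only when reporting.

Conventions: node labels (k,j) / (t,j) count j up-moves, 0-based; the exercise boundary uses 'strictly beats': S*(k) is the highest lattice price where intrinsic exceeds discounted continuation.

Δt=0.10700  u=1.17538  d=0.85079  q=0.46332  discount=0.99882
step 9 (expiry): payoffs max(K−S,0) = 124.9995 113.5805 97.8049 76.0106 45.9014 4.3050 0.0000 0.0000 0.0000 0.0000
step 8: (k=8,j=0): S=35.1797, K−S=119.7503, hold=119.5681 ⇒ V=119.7503 exercise | (k=8,j=1): S=48.6014, K−S=106.3286, hold=106.1464 ⇒ V=106.3286 exercise | (k=8,j=2): S=67.1437, K−S=87.7863, hold=87.6041 ⇒ V=87.7863 exercise | (k=8,j=3): S=92.7603, K−S=62.1697, hold=61.9875 ⇒ V=62.1697 exercise | (k=8,j=4): S=128.1500, K−S=26.7800, hold=26.5978 ⇒ V=26.7800 exercise | (k=8,j=5): S=177.0416, K−S=0.0000, hold=2.3077 ⇒ V=2.3077 continue | (k=8,j=6): S=244.5862, K−S=0.0000, hold=0.0000 ⇒ V=0.0000 continue | (k=8,j=7): S=337.9004, K−S=0.0000, hold=0.0000 ⇒ V=0.0000 continue | (k=8,j=8): S=466.8156, K−S=0.0000, hold=0.0000 ⇒ V=0.0000 continue  boundary S*=128.1500
step 7: (k=7,j=0): S=41.3495, K−S=113.5805, hold=113.3983 ⇒ V=113.5805 exercise | (k=7,j=1): S=57.1251, K−S=97.8049, hold=97.6227 ⇒ V=97.8049 exercise | (k=7,j=2): S=78.9194, K−S=76.0106, hold=75.8284 ⇒ V=76.0106 exercise | (k=7,j=3): S=109.0286, K−S=45.9014, hold=45.7192 ⇒ V=45.9014 exercise | (k=7,j=4): S=150.6250, K−S=4.3050, hold=15.4234 ⇒ V=15.4234 continue | (k=7,j=5): S=208.0912, K−S=0.0000, hold=1.2371 ⇒ V=1.2371 continue | (k=7,j=6): S=287.4818, K−S=0.0000, hold=0.0000 ⇒ V=0.0000 continue | (k=7,j=7): S=397.1614, K−S=0.0000, hold=0.0000 ⇒ V=0.0000 continue  boundary S*=109.0286
step 6: (k=6,j=0): S=48.6014, K−S=106.3286, hold=106.1464 ⇒ V=106.3286 exercise | (k=6,j=1): S=67.1437, K−S=87.7863, hold=87.6041 ⇒ V=87.7863 exercise | (k=6,j=2): S=92.7603, K−S=62.1697, hold=61.9875 ⇒ V=62.1697 exercise | (k=6,j=3): S=128.1500, K−S=26.7800, hold=31.7430 ⇒ V=31.7430 continue | (k=6,j=4): S=177.0416, K−S=0.0000, hold=8.8402 ⇒ V=8.8402 continue | (k=6,j=5): S=244.5862, K−S=0.0000, hold=0.6631 ⇒ V=0.6631 continue | (k=6,j=6): S=337.9004, K−S=0.0000, hold=0.0000 ⇒ V=0.0000 continue  boundary S*=92.7603
step 5: (k=5,j=0): S=57.1251, K−S=97.8049, hold=97.6227 ⇒ V=97.8049 exercise | (k=5,j=1): S=78.9194, K−S=76.0106, hold=75.8284 ⇒ V=76.0106 exercise | (k=5,j=2): S=109.0286, K−S=45.9014, hold=48.0160 ⇒ V=48.0160 continue | (k=5,j=3): S=150.6250, K−S=4.3050, hold=21.1069 ⇒ V=21.1069 continue | (k=5,j=4): S=208.0912, K−S=0.0000, hold=5.0457 ⇒ V=5.0457 continue | (k=5,j=5): S=287.4818, K−S=0.0000, hold=0.3555 ⇒ V=0.3555 continue  boundary S*=78.9194
step 4: (k=4,j=0): S=67.1437, K−S=87.7863, hold=87.6041 ⇒ V=87.7863 exercise | (k=4,j=1): S=92.7603, K−S=62.1697, hold=62.9660 ⇒ V=62.9660 continue | (k=4,j=2): S=128.1500, K−S=26.7800, hold=35.5067 ⇒ V=35.5067 continue | (k=4,j=3): S=177.0416, K−S=0.0000, hold=13.6494 ⇒ V=13.6494 continue | (k=4,j=4): S=244.5862, K−S=0.0000, hold=2.8692 ⇒ V=2.8692 continue  boundary S*=67.1437
step 3: (k=3,j=0): S=78.9194, K−S=76.0106, hold=76.1969 ⇒ V=76.1969 continue | (k=3,j=1): S=109.0286, K−S=45.9014, hold=50.1845 ⇒ V=50.1845 continue | (k=3,j=2): S=150.6250, K−S=4.3050, hold=25.3499 ⇒ V=25.3499 continue | (k=3,j=3): S=208.0912, K−S=0.0000, hold=8.6445 ⇒ V=8.6445 continue  boundary S*=-
step 2: (k=2,j=0): S=92.7603, K−S=62.1697, hold=64.0694 ⇒ V=64.0694 continue | (k=2,j=1): S=128.1500, K−S=26.7800, hold=38.6327 ⇒ V=38.6327 continue | (k=2,j=2): S=177.0416, K−S=0.0000, hold=17.5893 ⇒ V=17.5893 continue  boundary S*=-
step 1: (k=1,j=0): S=109.0286, K−S=45.9014, hold=52.2226 ⇒ V=52.2226 continue | (k=1,j=1): S=150.6250, K−S=4.3050, hold=28.8490 ⇒ V=28.8490 continue  boundary S*=-
step 0: (k=0,j=0): S=128.1500, K−S=26.7800, hold=41.3445 ⇒ V=41.3445 continue  boundary S*=-

price = 41.3445
boundary = - - - - 67.1437 78.9194 92.7603 109.0286 128.1500
tree:
41.3445
52.2226 28.8490
64.0694 38.6327 17.5893
76.1969 50.1845 25.3499 8.6445
87.7863 62.9660 35.5067 13.6494 2.8692
97.8049 76.0106 48.0160 21.1069 5.0457 0.3555
106.3286 87.7863 62.1697 31.7430 8.8402 0.6631 0.0000
113.5805 97.8049 76.0106 45.9014 15.4234 1.2371 0.0000 0.0000
119.7503 106.3286 87.7863 62.1697 26.7800 2.3077 0.0000 0.0000 0.0000
124.9995 113.5805 97.8049 76.0106 45.9014 4.3050 0.0000 0.0000 0.0000 0.0000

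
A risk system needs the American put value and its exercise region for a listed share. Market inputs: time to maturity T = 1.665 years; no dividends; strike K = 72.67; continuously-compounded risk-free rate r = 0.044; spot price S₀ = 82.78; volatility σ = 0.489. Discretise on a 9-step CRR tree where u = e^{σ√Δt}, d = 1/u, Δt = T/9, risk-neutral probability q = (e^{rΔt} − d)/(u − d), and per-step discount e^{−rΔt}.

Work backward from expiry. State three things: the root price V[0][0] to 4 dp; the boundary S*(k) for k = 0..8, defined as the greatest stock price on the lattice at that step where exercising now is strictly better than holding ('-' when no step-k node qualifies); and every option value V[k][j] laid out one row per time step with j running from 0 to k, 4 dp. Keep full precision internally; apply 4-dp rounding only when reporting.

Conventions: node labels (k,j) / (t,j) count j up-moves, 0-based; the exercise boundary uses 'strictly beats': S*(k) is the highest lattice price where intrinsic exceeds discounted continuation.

price = 12.5670
boundary = - - - - 35.6903 28.9205 35.6903 44.0447 54.3548
tree:
12.5670
17.1900 7.5084
22.8956 10.9763 3.6803
29.5895 15.6534 5.8281 1.2924
36.9797 21.6694 9.0584 2.2417 0.2312
43.7495 28.9348 13.7531 3.8566 0.4372 0.0000
49.2351 36.9797 20.2557 6.5692 0.8267 0.0000 0.0000
53.6803 43.7495 28.6253 11.0540 1.5635 0.0000 0.0000 0.0000
57.2823 49.2351 36.9797 18.3152 2.9568 0.0000 0.0000 0.0000 0.0000
60.2010 53.6803 43.7495 28.6253 5.5918 0.0000 0.0000 0.0000 0.0000 0.0000

Δt=0.18500  u=1.23408  d=0.81032  q=0.46690  discount=0.99189
step 9 (expiry): payoffs max(K−S,0) = 60.2010 53.6803 43.7495 28.6253 5.5918 0.0000 0.0000 0.0000 0.0000 0.0000
step 8: (k=8,j=0): S=15.3877, K−S=57.2823, hold=56.6931 ⇒ V=57.2823 exercise | (k=8,j=1): S=23.4349, K−S=49.2351, hold=48.6460 ⇒ V=49.2351 exercise | (k=8,j=2): S=35.6903, K−S=36.9797, hold=36.3906 ⇒ V=36.9797 exercise | (k=8,j=3): S=54.3548, K−S=18.3152, hold=17.7261 ⇒ V=18.3152 exercise | (k=8,j=4): S=82.7800, K−S=0.0000, hold=2.9568 ⇒ V=2.9568 continue | (k=8,j=5): S=126.0704, K−S=0.0000, hold=0.0000 ⇒ V=0.0000 continue | (k=8,j=6): S=191.9997, K−S=0.0000, hold=0.0000 ⇒ V=0.0000 continue | (k=8,j=7): S=292.4073, K−S=0.0000, hold=0.0000 ⇒ V=0.0000 continue | (k=8,j=8): S=445.3236, K−S=0.0000, hold=0.0000 ⇒ V=0.0000 continue  boundary S*=54.3548
step 7: (k=7,j=0): S=18.9897, K−S=53.6803, hold=53.0911 ⇒ V=53.6803 exercise | (k=7,j=1): S=28.9205, K−S=43.7495, hold=43.1603 ⇒ V=43.7495 exercise | (k=7,j=2): S=44.0447, K−S=28.6253, hold=28.0361 ⇒ V=28.6253 exercise | (k=7,j=3): S=67.0782, K−S=5.5918, hold=11.0540 ⇒ V=11.0540 continue | (k=7,j=4): S=102.1573, K−S=0.0000, hold=1.5635 ⇒ V=1.5635 continue | (k=7,j=5): S=155.5811, K−S=0.0000, hold=0.0000 ⇒ V=0.0000 continue | (k=7,j=6): S=236.9433, K−S=0.0000, hold=0.0000 ⇒ V=0.0000 continue | (k=7,j=7): S=360.8544, K−S=0.0000, hold=0.0000 ⇒ V=0.0000 continue  boundary S*=44.0447
step 6: (k=6,j=0): S=23.4349, K−S=49.2351, hold=48.6460 ⇒ V=49.2351 exercise | (k=6,j=1): S=35.6903, K−S=36.9797, hold=36.3906 ⇒ V=36.9797 exercise | (k=6,j=2): S=54.3548, K−S=18.3152, hold=20.2557 ⇒ V=20.2557 continue | (k=6,j=3): S=82.7800, K−S=0.0000, hold=6.5692 ⇒ V=6.5692 continue | (k=6,j=4): S=126.0704, K−S=0.0000, hold=0.8267 ⇒ V=0.8267 continue | (k=6,j=5): S=191.9997, K−S=0.0000, hold=0.0000 ⇒ V=0.0000 continue | (k=6,j=6): S=292.4073, K−S=0.0000, hold=0.0000 ⇒ V=0.0000 continue  boundary S*=35.6903
step 5: (k=5,j=0): S=28.9205, K−S=43.7495, hold=43.1603 ⇒ V=43.7495 exercise | (k=5,j=1): S=44.0447, K−S=28.6253, hold=28.9348 ⇒ V=28.9348 continue | (k=5,j=2): S=67.0782, K−S=5.5918, hold=13.7531 ⇒ V=13.7531 continue | (k=5,j=3): S=102.1573, K−S=0.0000, hold=3.8566 ⇒ V=3.8566 continue | (k=5,j=4): S=155.5811, K−S=0.0000, hold=0.4372 ⇒ V=0.4372 continue | (k=5,j=5): S=236.9433, K−S=0.0000, hold=0.0000 ⇒ V=0.0000 continue  boundary S*=28.9205
step 4: (k=4,j=0): S=35.6903, K−S=36.9797, hold=36.5339 ⇒ V=36.9797 exercise | (k=4,j=1): S=54.3548, K−S=18.3152, hold=21.6694 ⇒ V=21.6694 continue | (k=4,j=2): S=82.7800, K−S=0.0000, hold=9.0584 ⇒ V=9.0584 continue | (k=4,j=3): S=126.0704, K−S=0.0000, hold=2.2417 ⇒ V=2.2417 continue | (k=4,j=4): S=191.9997, K−S=0.0000, hold=0.2312 ⇒ V=0.2312 continue  boundary S*=35.6903
step 3: (k=3,j=0): S=44.0447, K−S=28.6253, hold=29.5895 ⇒ V=29.5895 continue | (k=3,j=1): S=67.0782, K−S=5.5918, hold=15.6534 ⇒ V=15.6534 continue | (k=3,j=2): S=102.1573, K−S=0.0000, hold=5.8281 ⇒ V=5.8281 continue | (k=3,j=3): S=155.5811, K−S=0.0000, hold=1.2924 ⇒ V=1.2924 continue  boundary S*=-
step 2: (k=2,j=0): S=54.3548, K−S=18.3152, hold=22.8956 ⇒ V=22.8956 continue | (k=2,j=1): S=82.7800, K−S=0.0000, hold=10.9763 ⇒ V=10.9763 continue | (k=2,j=2): S=126.0704, K−S=0.0000, hold=3.6803 ⇒ V=3.6803 continue  boundary S*=-
step 1: (k=1,j=0): S=67.0782, K−S=5.5918, hold=17.1900 ⇒ V=17.1900 continue | (k=1,j=1): S=102.1573, K−S=0.0000, hold=7.5084 ⇒ V=7.5084 continue  boundary S*=-
step 0: (k=0,j=0): S=82.7800, K−S=0.0000, hold=12.5670 ⇒ V=12.5670 continue  boundary S*=-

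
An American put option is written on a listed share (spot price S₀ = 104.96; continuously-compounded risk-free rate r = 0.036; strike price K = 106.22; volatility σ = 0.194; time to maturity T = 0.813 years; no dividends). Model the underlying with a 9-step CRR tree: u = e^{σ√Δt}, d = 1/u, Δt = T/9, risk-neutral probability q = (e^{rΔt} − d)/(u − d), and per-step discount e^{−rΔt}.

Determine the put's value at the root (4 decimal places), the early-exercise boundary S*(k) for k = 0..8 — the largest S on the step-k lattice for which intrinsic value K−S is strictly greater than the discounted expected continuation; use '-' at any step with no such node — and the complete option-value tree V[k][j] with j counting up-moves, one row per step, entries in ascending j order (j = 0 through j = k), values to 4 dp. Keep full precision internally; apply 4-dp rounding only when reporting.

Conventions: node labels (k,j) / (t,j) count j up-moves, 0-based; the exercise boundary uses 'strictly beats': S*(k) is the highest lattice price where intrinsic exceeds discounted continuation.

price = 6.8637
boundary = - - - 88.1162 83.1253 88.1162 83.1253 88.1162 93.4068
tree:
6.8637
9.7826 4.1401
13.5303 6.2919 2.1265
18.1038 9.2804 3.4987 0.8392
23.0947 13.2214 5.6031 1.5259 0.1935
27.8030 18.1038 8.6767 2.7248 0.3989 0.0000
32.2446 23.0947 12.8770 4.7499 0.8224 0.0000 0.0000
36.4345 27.8030 18.1038 8.0037 1.6953 0.0000 0.0000 0.0000
40.3872 32.2446 23.0947 12.8132 3.4950 0.0000 0.0000 0.0000 0.0000
44.1160 36.4345 27.8030 18.1038 7.2050 0.0000 0.0000 0.0000 0.0000 0.0000

Δt=0.09033, u=1.06004, d=0.94336, q=0.51334, disc=e^(-rΔt)=0.99675
k=9 terminal: V=max(K-S,0) → 44.1160 36.4345 27.8030 18.1038 7.2050 0.0000 0.0000 0.0000 0.0000 0.0000
k=8: j=0 S=65.8328 intr=40.3872 cont=40.0424 V=40.3872[EX]; j=1 S=73.9754 intr=32.2446 cont=31.8997 V=32.2446[EX]; j=2 S=83.1253 intr=23.0947 cont=22.7499 V=23.0947[EX]; j=3 S=93.4068 intr=12.8132 cont=12.4684 V=12.8132[EX]; j=4 S=104.9600 intr=1.2600 cont=3.4950 V=3.4950[hold]; j=5 S=117.9422 intr=0.0000 cont=0.0000 V=0.0000[hold]; j=6 S=132.5301 intr=0.0000 cont=0.0000 V=0.0000[hold]; j=7 S=148.9224 intr=0.0000 cont=0.0000 V=0.0000[hold]; j=8 S=167.3422 intr=0.0000 cont=0.0000 V=0.0000[hold]  S*(8)=93.4068
k=7: j=0 S=69.7855 intr=36.4345 cont=36.0897 V=36.4345[EX]; j=1 S=78.4170 intr=27.8030 cont=27.4581 V=27.8030[EX]; j=2 S=88.1162 intr=18.1038 cont=17.7589 V=18.1038[EX]; j=3 S=99.0150 intr=7.2050 cont=8.0037 V=8.0037[hold]; j=4 S=111.2619 intr=0.0000 cont=1.6953 V=1.6953[hold]; j=5 S=125.0236 intr=0.0000 cont=0.0000 V=0.0000[hold]; j=6 S=140.4874 intr=0.0000 cont=0.0000 V=0.0000[hold]; j=7 S=157.8639 intr=0.0000 cont=0.0000 V=0.0000[hold]  S*(7)=88.1162
k=6: j=0 S=73.9754 intr=32.2446 cont=31.8997 V=32.2446[EX]; j=1 S=83.1253 intr=23.0947 cont=22.7499 V=23.0947[EX]; j=2 S=93.4068 intr=12.8132 cont=12.8770 V=12.8770[hold]; j=3 S=104.9600 intr=1.2600 cont=4.7499 V=4.7499[hold]; j=4 S=117.9422 intr=0.0000 cont=0.8224 V=0.8224[hold]; j=5 S=132.5301 intr=0.0000 cont=0.0000 V=0.0000[hold]; j=6 S=148.9224 intr=0.0000 cont=0.0000 V=0.0000[hold]  S*(6)=83.1253
k=5: j=0 S=78.4170 intr=27.8030 cont=27.4581 V=27.8030[EX]; j=1 S=88.1162 intr=18.1038 cont=17.7916 V=18.1038[EX]; j=2 S=99.0150 intr=7.2050 cont=8.6767 V=8.6767[hold]; j=3 S=111.2619 intr=0.0000 cont=2.7248 V=2.7248[hold]; j=4 S=125.0236 intr=0.0000 cont=0.3989 V=0.3989[hold]; j=5 S=140.4874 intr=0.0000 cont=0.0000 V=0.0000[hold]  S*(5)=88.1162
k=4: j=0 S=83.1253 intr=23.0947 cont=22.7499 V=23.0947[EX]; j=1 S=93.4068 intr=12.8132 cont=13.2214 V=13.2214[hold]; j=2 S=104.9600 intr=1.2600 cont=5.6031 V=5.6031[hold]; j=3 S=117.9422 intr=0.0000 cont=1.5259 V=1.5259[hold]; j=4 S=132.5301 intr=0.0000 cont=0.1935 V=0.1935[hold]  S*(4)=83.1253
k=3: j=0 S=88.1162 intr=18.1038 cont=17.9678 V=18.1038[EX]; j=1 S=99.0150 intr=7.2050 cont=9.2804 V=9.2804[hold]; j=2 S=111.2619 intr=0.0000 cont=3.4987 V=3.4987[hold]; j=3 S=125.0236 intr=0.0000 cont=0.8392 V=0.8392[hold]  S*(3)=88.1162
k=2: j=0 S=93.4068 intr=12.8132 cont=13.5303 V=13.5303[hold]; j=1 S=104.9600 intr=1.2600 cont=6.2919 V=6.2919[hold]; j=2 S=117.9422 intr=0.0000 cont=2.1265 V=2.1265[hold]  S*(2)=-
k=1: j=0 S=99.0150 intr=7.2050 cont=9.7826 V=9.7826[hold]; j=1 S=111.2619 intr=0.0000 cont=4.1401 V=4.1401[hold]  S*(1)=-
k=0: j=0 S=104.9600 intr=1.2600 cont=6.8637 V=6.8637[hold]  S*(0)=-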